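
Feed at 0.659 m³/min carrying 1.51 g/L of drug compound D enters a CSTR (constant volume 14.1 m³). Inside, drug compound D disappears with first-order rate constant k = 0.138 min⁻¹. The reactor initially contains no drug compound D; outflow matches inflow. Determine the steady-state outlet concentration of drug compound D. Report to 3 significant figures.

0.382 g/L

Species balance: V dC/dt = Q C_in − Q C − k V C.
Steady state (dC/dt = 0): C_ss = Q C_in/(Q + kV) = C_in/(1 + kV/Q).
C_ss = 0.659·1.51/(0.659 + 0.138·14.1) = 0.99509/2.6048 = 0.38202 g/L.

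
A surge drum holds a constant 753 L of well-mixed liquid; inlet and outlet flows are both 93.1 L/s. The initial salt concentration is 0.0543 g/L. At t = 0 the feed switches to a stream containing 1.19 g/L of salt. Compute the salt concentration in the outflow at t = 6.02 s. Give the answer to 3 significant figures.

Transient balance on the dissolved component: V dC/dt = Q(C_in − C).
So dC/dt = (C_in − C)/τ with τ = V/Q = 753/93.1 = 8.0881 s.
C approaches C_in exponentially: C(t) = C_in + (C₀ − C_in) e^(−t/τ).
C(6.02) = 1.19 + (0.0543 − 1.19)·e^(−6.02/8.0881) = 1.19 + (-1.1357)·0.47506 = 0.65047 g/L.

0.650 g/L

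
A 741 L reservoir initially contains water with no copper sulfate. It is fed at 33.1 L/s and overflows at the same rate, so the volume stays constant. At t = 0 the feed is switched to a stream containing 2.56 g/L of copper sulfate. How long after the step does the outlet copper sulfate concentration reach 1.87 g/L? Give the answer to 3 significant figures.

Species balance: V dC/dt = Q(C_in − C) ⇒ τ = V/Q = 22.387 s.
C(t) = C_in + (C₀ − C_in) e^(−t/τ). Set C = 1.87 and solve for t:
e^(−t/τ) = (C − C_in)/(C₀ − C_in) = (1.87 − 2.56)/(0 − 2.56) = 0.26953
t = −τ ln(…) = 22.387 × 1.3111 = 29.351 s.

29.4 s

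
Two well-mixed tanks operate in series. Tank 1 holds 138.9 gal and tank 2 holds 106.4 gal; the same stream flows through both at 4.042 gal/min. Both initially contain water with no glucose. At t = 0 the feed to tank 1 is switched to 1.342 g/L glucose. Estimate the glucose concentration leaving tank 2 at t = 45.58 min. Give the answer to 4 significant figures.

Species balance on tank i: dCᵢ/dt = (Cᵢ₋₁ − Cᵢ)/τᵢ with τᵢ = Vᵢ/Q.
τ₁ = 138.9/4.042 = 34.3642 min; τ₂ = 106.4/4.042 = 26.3236 min.
Solving the cascade with C₁(0)=C₂(0)=0 gives C₂(t) = C_in[1 − (τ₁ e^(−t/τ₁) − τ₂ e^(−t/τ₂))/(τ₁ − τ₂)].
At t = 45.58: e^(−t/τ₁) = 0.265436, e^(−t/τ₂) = 0.177014.
C₂ = 1.342·[1 − (34.3642·0.265436 − 26.3236·0.177014)/(8.04057)] = 1.342·0.445084 = 0.597303 g/L.

0.5973 g/L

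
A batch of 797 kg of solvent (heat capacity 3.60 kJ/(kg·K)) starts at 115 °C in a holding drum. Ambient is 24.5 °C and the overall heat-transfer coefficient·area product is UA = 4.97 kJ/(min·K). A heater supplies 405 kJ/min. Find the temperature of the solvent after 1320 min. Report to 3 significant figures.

First-law balance (no shaft work): M c_p dT/dt = −UA(T − T_amb) + Q̇.
dT/dt = (T_ss − T)/τ with T_ss = T_amb + Q̇/UA = 24.5 + 405/4.97 = 105.99 °C, τ = M c_p/UA = 797·3.60/4.97 = 577.30 min.
T approaches T_ss exponentially: T(t) = T_ss + (T₀ − T_ss) e^(−t/τ).
T(1320) = 105.99 + (9.0111)·0.10162 = 106.90 °C.

107 °C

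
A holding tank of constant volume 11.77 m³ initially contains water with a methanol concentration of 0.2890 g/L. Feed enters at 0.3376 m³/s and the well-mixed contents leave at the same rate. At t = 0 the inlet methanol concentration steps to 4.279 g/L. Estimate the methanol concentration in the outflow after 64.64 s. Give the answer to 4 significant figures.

3.654 g/L

Transient balance on the dissolved component: V dC/dt = Q(C_in − C).
So dC/dt = (C_in − C)/τ with τ = V/Q = 11.77/0.3376 = 34.8637 s.
C approaches C_in exponentially: C(t) = C_in + (C₀ − C_in) e^(−t/τ).
C(64.64) = 4.279 + (0.2890 − 4.279)·e^(−64.64/34.8637) = 4.279 + (-3.99000)·0.156598 = 3.65418 g/L.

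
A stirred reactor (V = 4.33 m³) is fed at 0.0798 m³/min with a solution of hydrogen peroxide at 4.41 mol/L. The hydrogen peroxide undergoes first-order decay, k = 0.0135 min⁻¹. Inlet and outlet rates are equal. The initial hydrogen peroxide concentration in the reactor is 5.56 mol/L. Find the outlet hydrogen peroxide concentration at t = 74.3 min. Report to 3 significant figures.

Accumulation = in − out − consumed: V dC/dt = Q C_in − Q C − k V C.
dC/dt = (Q/V) C_in − (Q/V + k) C; effective rate a = Q/V + k = 0.018430 + 0.0135 = 0.031930 min⁻¹.
C_ss = Q C_in/(Q + kV) = 2.5454 mol/L; C(t) = C_ss + (C₀ − C_ss) e^(−a t).
C(74.3) = 2.5454 + (3.0146)·e^(−0.031930·74.3) = 2.5454 + (3.0146)·0.093260 = 2.8266 mol/L.

2.83 mol/L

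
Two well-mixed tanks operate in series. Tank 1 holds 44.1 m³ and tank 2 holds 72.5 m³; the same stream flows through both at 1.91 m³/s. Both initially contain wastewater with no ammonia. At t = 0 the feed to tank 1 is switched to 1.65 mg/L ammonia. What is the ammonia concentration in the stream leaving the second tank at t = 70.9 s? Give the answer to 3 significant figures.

Each tank obeys Vᵢ dCᵢ/dt = Q(Cᵢ₋₁ − Cᵢ), so τᵢ = Vᵢ/Q.
τ₁ = 44.1/1.91 = 23.089 s; τ₂ = 72.5/1.91 = 37.958 s.
Solving the cascade with C₁(0)=C₂(0)=0 gives C₂(t) = C_in[1 − (τ₁ e^(−t/τ₁) − τ₂ e^(−t/τ₂))/(τ₁ − τ₂)].
At t = 70.9: e^(−t/τ₁) = 0.046387, e^(−t/τ₂) = 0.15446.
C₂ = 1.65·[1 − (23.089·0.046387 − 37.958·0.15446)/(-14.869)] = 1.65·0.67773 = 1.1183 mg/L.

1.12 mg/L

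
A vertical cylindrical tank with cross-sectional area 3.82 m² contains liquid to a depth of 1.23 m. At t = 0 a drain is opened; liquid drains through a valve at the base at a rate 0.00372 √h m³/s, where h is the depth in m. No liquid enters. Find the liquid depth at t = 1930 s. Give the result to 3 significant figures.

With no inflow, A dh/dt = −0.00372 √h.
∫ h^(−1/2) dh = −(0.00372/A) ∫ dt, giving 2√h = 2√h₀ − (0.00372/A) t.
√h = √1.23 − 0.00372·1930/(2·3.82) = 1.1091 − 0.93974 = 0.16932.
h = 0.16932² = 0.028668 m.

0.0287 m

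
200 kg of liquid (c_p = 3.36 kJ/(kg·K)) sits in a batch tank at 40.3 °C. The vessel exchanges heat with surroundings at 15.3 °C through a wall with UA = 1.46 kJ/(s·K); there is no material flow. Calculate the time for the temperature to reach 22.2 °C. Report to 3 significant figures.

593 s

Lumped-capacitance energy balance: M c_p dT/dt = UA(T_amb − T).
τ = M c_p/UA = 460.27 s; T_ss = T_amb = 15.300 °C.
T(t) = T_ss + (T₀ − T_ss)e^(−t/τ); set T = 22.2:
t = −τ ln[(T − T_ss)/(T₀ − T_ss)] = −460.27 · ln(0.27600) = 592.54 s.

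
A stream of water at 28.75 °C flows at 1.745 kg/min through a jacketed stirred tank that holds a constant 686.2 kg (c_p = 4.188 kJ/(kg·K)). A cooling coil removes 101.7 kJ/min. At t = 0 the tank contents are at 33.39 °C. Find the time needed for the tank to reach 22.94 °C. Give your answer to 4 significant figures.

325.7 min

M c_p dT/dt = ṁ c_p (T_in − T) − Q̇.
τ = M/ṁ = 393.238 min; T_ss = T_in − Q̇/(ṁ c_p) = 14.8339 °C.
T(t) = T_ss + (T₀ − T_ss) e^(−t/τ). Set T = 22.94:
e^(−t/τ) = (22.94 − 14.8339)/(33.39 − 14.8339) = 0.436844
t = −393.238 · ln(0.436844) = 325.671 min.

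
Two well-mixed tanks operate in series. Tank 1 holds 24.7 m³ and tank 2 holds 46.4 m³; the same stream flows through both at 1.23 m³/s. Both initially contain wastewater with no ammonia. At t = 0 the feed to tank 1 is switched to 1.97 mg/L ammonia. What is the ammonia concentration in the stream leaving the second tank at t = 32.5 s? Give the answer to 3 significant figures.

Species balance on tank i: dCᵢ/dt = (Cᵢ₋₁ − Cᵢ)/τᵢ with τᵢ = Vᵢ/Q.
τ₁ = 24.7/1.23 = 20.081 s; τ₂ = 46.4/1.23 = 37.724 s.
Solving the cascade with C₁(0)=C₂(0)=0 gives C₂(t) = C_in[1 − (τ₁ e^(−t/τ₁) − τ₂ e^(−t/τ₂))/(τ₁ − τ₂)].
At t = 32.5: e^(−t/τ₁) = 0.19821, e^(−t/τ₂) = 0.42252.
C₂ = 1.97·[1 − (20.081·0.19821 − 37.724·0.42252)/(-17.642)] = 1.97·0.32217 = 0.63468 mg/L.

0.635 mg/L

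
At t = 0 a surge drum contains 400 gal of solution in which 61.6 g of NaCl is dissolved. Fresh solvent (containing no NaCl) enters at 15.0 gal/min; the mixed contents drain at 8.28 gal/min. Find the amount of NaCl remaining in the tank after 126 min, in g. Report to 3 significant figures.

Total volume: dV/dt = Q_in − Q_out = 6.7200 gal/min, so V(t) = 400 + 6.7200 t and V(126) = 1246.7 gal.
No NaCl enters, so dm/dt = −Q_out · (m/V).
dm/m = −Q_out dt/(V₀ + 6.7200 t); integrating gives ln(m/m₀) = −(Q_out/(Q_in−Q_out)) ln(V/V₀).
m = m₀ (V₀/V)^(Q_out/(Q_in−Q_out)) = 61.6 × (400/1246.7)^(1.2321) = 15.180 g.

15.2 g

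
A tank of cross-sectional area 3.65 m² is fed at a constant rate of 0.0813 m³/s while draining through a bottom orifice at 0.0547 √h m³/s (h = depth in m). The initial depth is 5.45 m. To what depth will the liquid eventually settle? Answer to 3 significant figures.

Accumulation of liquid (constant cross-section A): A dh/dt = Q_in − 0.0547 √h. At steady state dh/dt = 0:
Q_in = 0.0547 √h_ss ⇒ √h_ss = 0.0813/0.0547 = 1.4863.
h_ss = 1.4863² = 2.2091 m. (Since h₀ = 5.45 m > h_ss, the level will fall toward this value.)

2.21 m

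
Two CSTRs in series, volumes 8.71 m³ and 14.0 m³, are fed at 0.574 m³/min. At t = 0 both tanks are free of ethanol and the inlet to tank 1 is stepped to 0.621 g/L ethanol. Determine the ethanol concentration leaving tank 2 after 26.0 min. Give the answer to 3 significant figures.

0.239 g/L

Time constants: τᵢ = Vᵢ/Q for each well-mixed tank.
τ₁ = 8.71/0.574 = 15.174 min; τ₂ = 14.0/0.574 = 24.390 min.
Tank 1: C₁ = C_in(1 − e^(−t/τ₁)). Tank 2 (τ₁ ≠ τ₂): C₂ = C_in[1 − (τ₁ e^(−t/τ₁) − τ₂ e^(−t/τ₂))/(τ₁ − τ₂)].
At t = 26.0: e^(−t/τ₁) = 0.18025, e^(−t/τ₂) = 0.34438.
C₂ = 0.621·[1 − (15.174·0.18025 − 24.390·0.34438)/(-9.2160)] = 0.621·0.38536 = 0.23931 g/L.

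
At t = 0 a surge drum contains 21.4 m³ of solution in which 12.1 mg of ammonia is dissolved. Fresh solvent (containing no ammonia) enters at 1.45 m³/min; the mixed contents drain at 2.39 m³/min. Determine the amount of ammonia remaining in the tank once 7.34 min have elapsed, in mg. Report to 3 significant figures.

4.50 mg

Let m(t) be the amount of ammonia. Volume: V(t) = V₀ + (Q_in − Q_out) t = 21.4 − 0.94000 t; V(7.34) = 14.500 m³.
No ammonia enters, so dm/dt = −Q_out · (m/V).
dm/m = −Q_out dt/(V₀ − 0.94000 t); integrating gives ln(m/m₀) = −(Q_out/(Q_in−Q_out)) ln(V/V₀).
m = m₀ (V₀/V)^(Q_out/(Q_in−Q_out)) = 12.1 × (21.4/14.500)^(-2.5426) = 4.4979 mg.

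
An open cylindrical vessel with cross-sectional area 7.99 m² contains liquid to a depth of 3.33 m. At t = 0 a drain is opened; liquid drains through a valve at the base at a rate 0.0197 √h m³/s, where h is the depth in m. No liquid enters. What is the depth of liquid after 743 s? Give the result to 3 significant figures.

With no inflow, A dh/dt = −0.0197 √h.
Separate and integrate: 2(√h − √h₀) = −(0.0197/A) t.
√h = √3.33 − 0.0197·743/(2·7.99) = 1.8248 − 0.91596 = 0.90887.
h = 0.90887² = 0.82604 m.

0.826 m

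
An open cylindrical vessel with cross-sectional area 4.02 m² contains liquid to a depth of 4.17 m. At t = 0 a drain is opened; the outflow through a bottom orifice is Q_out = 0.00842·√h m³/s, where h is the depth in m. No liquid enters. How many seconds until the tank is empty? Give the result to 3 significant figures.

1950 s

A dh/dt = −Q_out = −0.00842 √h.
∫ h^(−1/2) dh = −(0.00842/A) ∫ dt, giving 2√h = 2√h₀ − (0.00842/A) t.
Set h = 0: 2√h₀ = (0.00842/A) t_empty ⇒ t_empty = 2A√h₀/0.00842.
t_empty = 2·4.02·√4.17/0.00842 = 8.0400·2.0421/0.00842 = 1949.9 s.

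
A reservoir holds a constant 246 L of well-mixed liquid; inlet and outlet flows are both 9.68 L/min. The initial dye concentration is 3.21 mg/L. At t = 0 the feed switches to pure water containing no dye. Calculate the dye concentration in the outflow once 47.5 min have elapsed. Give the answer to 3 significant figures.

0.495 mg/L

Accumulation = in − out for the solute gives V dC/dt = Q(C_in − C).
So dC/dt = (C_in − C)/τ with τ = V/Q = 246/9.68 = 25.413 min.
Integrating: C(t) = C_in + (C₀ − C_in) e^(−t/τ).
C(47.5) = 0 + (3.21 − 0)·e^(−47.5/25.413) = 0 + (3.2100)·0.15426 = 0.49518 mg/L.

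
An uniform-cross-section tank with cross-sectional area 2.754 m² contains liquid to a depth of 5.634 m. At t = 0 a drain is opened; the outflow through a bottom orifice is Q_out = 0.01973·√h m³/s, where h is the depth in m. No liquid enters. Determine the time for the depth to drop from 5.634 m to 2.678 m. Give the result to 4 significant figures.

A dh/dt = −Q_out = −0.01973 √h.
∫ h^(−1/2) dh = −(0.01973/A) ∫ dt, giving 2√h = 2√h₀ − (0.01973/A) t.
t = 2A(√h₀ − √h)/0.01973 = 2·2.754·(√5.634 − √2.678)/0.01973
  = 5.50800 × (2.37360 − 1.63646) / 0.01973 = 205.788 s.

205.8 s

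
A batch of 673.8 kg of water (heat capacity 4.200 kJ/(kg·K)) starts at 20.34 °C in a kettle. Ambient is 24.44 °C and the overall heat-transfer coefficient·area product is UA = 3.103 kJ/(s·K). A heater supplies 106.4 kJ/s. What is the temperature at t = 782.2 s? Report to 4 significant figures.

42.45 °C

M c_p dT/dt = −UA(T − T_amb) + Q̇.
dT/dt = (T_ss − T)/τ with T_ss = T_amb + Q̇/UA = 24.44 + 106.4/3.103 = 58.7294 °C, τ = M c_p/UA = 673.8·4.200/3.103 = 912.008 s.
Integrating: T(t) = T_ss + (T₀ − T_ss) e^(−t/τ).
T(782.2) = 58.7294 + (-38.3894)·0.424150 = 42.4465 °C.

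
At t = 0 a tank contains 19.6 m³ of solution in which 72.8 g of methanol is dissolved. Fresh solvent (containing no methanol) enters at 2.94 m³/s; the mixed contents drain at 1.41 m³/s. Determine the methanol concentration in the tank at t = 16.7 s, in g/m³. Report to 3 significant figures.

0.747 g/m³

Total volume: dV/dt = Q_in − Q_out = 1.5300 m³/s, so V(t) = 19.6 + 1.5300 t and V(16.7) = 45.151 m³.
Species balance (pure solvent in): dm/dt = −Q_out · m/V(t).
Separate: dm/m = −Q_out dt/V(t) ⇒ ln(m/m₀) = −(Q_out/(Q_in−Q_out)) ln(V/V₀).
m = m₀ (V₀/V)^(Q_out/(Q_in−Q_out)) = 72.8 × (19.6/45.151)^(0.92157) = 33.740 g.
C = m/V = 33.740/45.151 = 0.74727 g/m³.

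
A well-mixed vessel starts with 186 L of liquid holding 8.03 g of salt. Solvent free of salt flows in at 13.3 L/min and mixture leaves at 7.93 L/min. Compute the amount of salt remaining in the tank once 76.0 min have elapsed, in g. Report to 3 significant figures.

1.45 g

Total volume: dV/dt = Q_in − Q_out = 5.3700 L/min, so V(t) = 186 + 5.3700 t and V(76.0) = 594.12 L.
Species balance (pure solvent in): dm/dt = −Q_out · m/V(t).
Separate: dm/m = −Q_out dt/V(t) ⇒ ln(m/m₀) = −(Q_out/(Q_in−Q_out)) ln(V/V₀).
m = m₀ (V₀/V)^(Q_out/(Q_in−Q_out)) = 8.03 × (186/594.12)^(1.4767) = 1.4452 g.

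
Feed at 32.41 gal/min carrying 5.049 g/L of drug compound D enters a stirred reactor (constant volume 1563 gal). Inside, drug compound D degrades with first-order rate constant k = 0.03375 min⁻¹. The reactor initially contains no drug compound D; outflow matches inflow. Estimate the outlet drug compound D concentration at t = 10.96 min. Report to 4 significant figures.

0.8640 g/L

V dC/dt = Q(C_in − C) − k V C.
dC/dt = (Q/V) C_in − (Q/V + k) C; effective rate a = Q/V + k = 0.0207358 + 0.03375 = 0.0544858 min⁻¹.
C_ss = Q C_in/(Q + kV) = 1.92151 g/L; C(t) = C_ss + (C₀ − C_ss) e^(−a t).
C(10.96) = 1.92151 + (-1.92151)·e^(−0.0544858·10.96) = 1.92151 + (-1.92151)·0.550370 = 0.863967 g/L.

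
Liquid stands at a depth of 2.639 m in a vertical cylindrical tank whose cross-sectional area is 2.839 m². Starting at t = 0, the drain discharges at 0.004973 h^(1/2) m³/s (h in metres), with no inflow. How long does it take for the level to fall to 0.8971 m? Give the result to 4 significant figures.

Accumulation of liquid (constant cross-section A): A dh/dt = −0.004973 √h.
∫ h^(−1/2) dh = −(0.004973/A) ∫ dt, giving 2√h = 2√h₀ − (0.004973/A) t.
t = 2A(√h₀ − √h)/0.004973 = 2·2.839·(√2.639 − √0.8971)/0.004973
  = 5.67800 × (1.62450 − 0.947154) / 0.004973 = 773.371 s.

773.4 s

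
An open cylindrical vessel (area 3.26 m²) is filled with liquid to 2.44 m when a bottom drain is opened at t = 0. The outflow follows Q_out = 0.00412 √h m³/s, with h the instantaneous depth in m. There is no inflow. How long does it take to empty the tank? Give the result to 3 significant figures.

Volume balance on the tank: A dh/dt = −0.00412 √h.
This is separable: 2 d(√h)/dt = −0.00412/A, so √h = √h₀ − (0.00412/(2A)) t.
Tank is empty when √h = 0: t_empty = 2A√h₀/0.00412.
t_empty = 2·3.26·√2.44/0.00412 = 6.5200·1.5620/0.00412 = 2472.0 s.

2470 s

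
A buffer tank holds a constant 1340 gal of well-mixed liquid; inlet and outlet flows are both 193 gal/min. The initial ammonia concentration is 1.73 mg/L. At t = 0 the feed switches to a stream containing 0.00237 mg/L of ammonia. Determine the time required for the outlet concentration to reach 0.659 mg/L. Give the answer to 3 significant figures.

Species balance: V dC/dt = Q(C_in − C) ⇒ τ = V/Q = 6.9430 min.
C(t) = C_in + (C₀ − C_in) e^(−t/τ). Set C = 0.659 and solve for t:
e^(−t/τ) = (C − C_in)/(C₀ − C_in) = (0.659 − 0.00237)/(1.73 − 0.00237) = 0.38008
t = −τ ln(…) = 6.9430 × 0.96739 = 6.7166 min.

6.72 min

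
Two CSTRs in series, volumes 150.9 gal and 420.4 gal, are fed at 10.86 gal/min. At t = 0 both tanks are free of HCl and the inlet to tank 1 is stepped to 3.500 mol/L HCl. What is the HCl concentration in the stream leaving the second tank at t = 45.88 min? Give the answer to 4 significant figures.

Time constants: τᵢ = Vᵢ/Q for each well-mixed tank.
τ₁ = 150.9/10.86 = 13.8950 min; τ₂ = 420.4/10.86 = 38.7109 min.
Tank 1: C₁ = C_in(1 − e^(−t/τ₁)). Tank 2 (τ₁ ≠ τ₂): C₂ = C_in[1 − (τ₁ e^(−t/τ₁) − τ₂ e^(−t/τ₂))/(τ₁ − τ₂)].
At t = 45.88: e^(−t/τ₁) = 0.0368131, e^(−t/τ₂) = 0.305686.
C₂ = 3.500·[1 − (13.8950·0.0368131 − 38.7109·0.305686)/(-24.8158)] = 3.500·0.543765 = 1.90318 mol/L.

1.903 mol/L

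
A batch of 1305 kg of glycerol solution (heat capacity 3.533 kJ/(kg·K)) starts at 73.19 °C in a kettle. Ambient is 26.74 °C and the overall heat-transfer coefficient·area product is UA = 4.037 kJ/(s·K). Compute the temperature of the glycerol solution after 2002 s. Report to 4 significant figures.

Lumped-capacitance energy balance: M c_p dT/dt = UA(T_amb − T).
dT/dt = (T_ss − T)/τ with T_ss = T_amb = 26.7400 °C, τ = M c_p/UA = 1305·3.533/4.037 = 1142.08 s.
Integrating: T(t) = T_ss + (T₀ − T_ss) e^(−t/τ).
T(2002) = 26.7400 + (46.4500)·0.173263 = 34.7881 °C.

34.79 °C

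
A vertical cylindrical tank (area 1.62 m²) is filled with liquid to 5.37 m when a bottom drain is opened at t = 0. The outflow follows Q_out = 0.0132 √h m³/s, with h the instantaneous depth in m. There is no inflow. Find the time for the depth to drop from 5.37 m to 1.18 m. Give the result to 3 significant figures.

302 s

With no inflow, A dh/dt = −0.0132 √h.
∫ h^(−1/2) dh = −(0.0132/A) ∫ dt, giving 2√h = 2√h₀ − (0.0132/A) t.
t = 2A(√h₀ − √h)/0.0132 = 2·1.62·(√5.37 − √1.18)/0.0132
  = 3.2400 × (2.3173 − 1.0863) / 0.0132 = 302.17 s.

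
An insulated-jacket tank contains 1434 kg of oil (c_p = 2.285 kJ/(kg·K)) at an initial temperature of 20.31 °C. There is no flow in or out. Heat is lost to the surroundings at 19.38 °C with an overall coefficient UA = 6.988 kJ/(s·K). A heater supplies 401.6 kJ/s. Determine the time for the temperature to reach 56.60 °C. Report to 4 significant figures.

Lumped-capacitance energy balance: M c_p dT/dt = UA(T_amb − T) + Q̇.
τ = M c_p/UA = 468.902 s; T_ss = T_amb + Q̇/UA = 19.38 + 401.6/6.988 = 76.8499 °C.
T(t) = T_ss + (T₀ − T_ss)e^(−t/τ); set T = 56.60:
t = −τ ln[(T − T_ss)/(T₀ − T_ss)] = −468.902 · ln(0.358153) = 481.467 s.

481.5 s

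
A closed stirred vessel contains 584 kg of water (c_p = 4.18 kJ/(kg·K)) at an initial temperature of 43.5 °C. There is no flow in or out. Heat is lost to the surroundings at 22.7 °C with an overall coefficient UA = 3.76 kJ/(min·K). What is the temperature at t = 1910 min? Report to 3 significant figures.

Lumped-capacitance energy balance: M c_p dT/dt = UA(T_amb − T).
dT/dt = (T_ss − T)/τ with T_ss = T_amb = 22.700 °C, τ = M c_p/UA = 584·4.18/3.76 = 649.23 min.
Integrating: T(t) = T_ss + (T₀ − T_ss) e^(−t/τ).
T(1910) = 22.700 + (20.800)·0.052764 = 23.797 °C.

23.8 °C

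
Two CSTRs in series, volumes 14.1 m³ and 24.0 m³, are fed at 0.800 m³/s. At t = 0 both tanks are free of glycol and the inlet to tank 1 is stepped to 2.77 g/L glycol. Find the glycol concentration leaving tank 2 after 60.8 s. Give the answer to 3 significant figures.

Species balance on tank i: dCᵢ/dt = (Cᵢ₋₁ − Cᵢ)/τᵢ with τᵢ = Vᵢ/Q.
τ₁ = 14.1/0.800 = 17.625 s; τ₂ = 24.0/0.800 = 30.000 s.
Tank 1: C₁ = C_in(1 − e^(−t/τ₁)). Tank 2 (τ₁ ≠ τ₂): C₂ = C_in[1 − (τ₁ e^(−t/τ₁) − τ₂ e^(−t/τ₂))/(τ₁ − τ₂)].
At t = 60.8: e^(−t/τ₁) = 0.031757, e^(−t/τ₂) = 0.13177.
C₂ = 2.77·[1 − (17.625·0.031757 − 30.000·0.13177)/(-12.375)] = 2.77·0.72578 = 2.0104 g/L.

2.01 g/L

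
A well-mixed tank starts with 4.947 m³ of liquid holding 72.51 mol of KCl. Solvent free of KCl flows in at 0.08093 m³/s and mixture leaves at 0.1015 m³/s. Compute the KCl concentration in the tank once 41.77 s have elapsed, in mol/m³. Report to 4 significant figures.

Total volume: dV/dt = Q_in − Q_out = -0.0205700 m³/s, so V(t) = 4.947 − 0.0205700 t and V(41.77) = 4.08779 m³.
No KCl enters, so dm/dt = −Q_out · (m/V).
Separate: dm/m = −Q_out dt/V(t) ⇒ ln(m/m₀) = −(Q_out/(Q_in−Q_out)) ln(V/V₀).
m = m₀ (V₀/V)^(Q_out/(Q_in−Q_out)) = 72.51 × (4.947/4.08779)^(-4.93437) = 28.2859 mol.
C = m/V = 28.2859/4.08779 = 6.91960 mol/m³.

6.920 mol/m³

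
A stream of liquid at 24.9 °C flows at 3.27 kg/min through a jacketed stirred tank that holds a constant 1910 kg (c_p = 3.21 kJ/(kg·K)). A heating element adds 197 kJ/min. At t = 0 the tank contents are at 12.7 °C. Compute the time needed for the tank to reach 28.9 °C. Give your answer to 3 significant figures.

M c_p dT/dt = ṁ c_p (T_in − T) + Q̇.
τ = M/ṁ = 584.10 min; T_ss = T_in + Q̇/(ṁ c_p) = 43.668 °C.
T(t) = T_ss + (T₀ − T_ss) e^(−t/τ). Set T = 28.9:
e^(−t/τ) = (28.9 − 43.668)/(12.7 − 43.668) = 0.47688
t = −584.10 · ln(0.47688) = 432.52 min.

433 min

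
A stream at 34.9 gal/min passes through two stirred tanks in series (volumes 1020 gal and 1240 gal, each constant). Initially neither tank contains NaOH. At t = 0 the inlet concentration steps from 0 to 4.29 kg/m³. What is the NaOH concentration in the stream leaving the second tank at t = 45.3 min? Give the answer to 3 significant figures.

1.75 kg/m³

Time constants: τᵢ = Vᵢ/Q for each well-mixed tank.
τ₁ = 1020/34.9 = 29.226 min; τ₂ = 1240/34.9 = 35.530 min.
Solving the cascade with C₁(0)=C₂(0)=0 gives C₂(t) = C_in[1 − (τ₁ e^(−t/τ₁) − τ₂ e^(−t/τ₂))/(τ₁ − τ₂)].
At t = 45.3: e^(−t/τ₁) = 0.21225, e^(−t/τ₂) = 0.27944.
C₂ = 4.29·[1 − (29.226·0.21225 − 35.530·0.27944)/(-6.3037)] = 4.29·0.40908 = 1.7549 kg/m³.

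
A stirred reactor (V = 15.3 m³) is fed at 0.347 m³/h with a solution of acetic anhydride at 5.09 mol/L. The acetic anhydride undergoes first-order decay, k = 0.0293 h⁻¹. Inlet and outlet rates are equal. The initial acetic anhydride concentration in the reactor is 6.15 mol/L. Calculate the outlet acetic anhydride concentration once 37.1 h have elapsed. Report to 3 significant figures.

2.79 mol/L

Species balance: V dC/dt = Q C_in − Q C − k V C.
dC/dt = (Q/V) C_in − (Q/V + k) C; effective rate a = Q/V + k = 0.022680 + 0.0293 = 0.051980 h⁻¹.
C_ss = Q C_in/(Q + kV) = 2.2209 mol/L; C(t) = C_ss + (C₀ − C_ss) e^(−a t).
C(37.1) = 2.2209 + (3.9291)·e^(−0.051980·37.1) = 2.2209 + (3.9291)·0.14537 = 2.7921 mol/L.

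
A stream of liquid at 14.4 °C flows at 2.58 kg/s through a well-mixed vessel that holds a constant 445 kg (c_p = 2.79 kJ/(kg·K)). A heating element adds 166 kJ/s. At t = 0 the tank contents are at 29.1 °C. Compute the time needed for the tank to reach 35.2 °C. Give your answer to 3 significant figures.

226 s

M c_p dT/dt = ṁ c_p (T_in − T) + Q̇.
τ = M/ṁ = 172.48 s; T_ss = T_in + Q̇/(ṁ c_p) = 37.461 °C.
T(t) = T_ss + (T₀ − T_ss) e^(−t/τ). Set T = 35.2:
e^(−t/τ) = (35.2 − 37.461)/(29.1 − 37.461) = 0.27045
t = −172.48 · ln(0.27045) = 225.55 s.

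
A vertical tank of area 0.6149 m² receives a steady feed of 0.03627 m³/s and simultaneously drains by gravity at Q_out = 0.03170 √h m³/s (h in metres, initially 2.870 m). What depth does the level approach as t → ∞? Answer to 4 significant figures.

1.309 m

A dh/dt = Q_in − 0.03170 √h. Steady state requires inflow = outflow:
Q_in = 0.03170 √h_ss ⇒ √h_ss = 0.03627/0.03170 = 1.14416.
h_ss = 1.14416² = 1.30911 m. (Since h₀ = 2.870 m > h_ss, the level will fall toward this value.)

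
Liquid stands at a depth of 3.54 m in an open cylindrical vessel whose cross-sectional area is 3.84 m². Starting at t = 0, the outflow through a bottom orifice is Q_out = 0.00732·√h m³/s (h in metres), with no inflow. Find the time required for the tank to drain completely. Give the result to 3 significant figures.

1970 s

A dh/dt = −Q_out = −0.00732 √h.
This is separable: 2 d(√h)/dt = −0.00732/A, so √h = √h₀ − (0.00732/(2A)) t.
Set h = 0: 2√h₀ = (0.00732/A) t_empty ⇒ t_empty = 2A√h₀/0.00732.
t_empty = 2·3.84·√3.54/0.00732 = 7.6800·1.8815/0.00732 = 1974.0 s.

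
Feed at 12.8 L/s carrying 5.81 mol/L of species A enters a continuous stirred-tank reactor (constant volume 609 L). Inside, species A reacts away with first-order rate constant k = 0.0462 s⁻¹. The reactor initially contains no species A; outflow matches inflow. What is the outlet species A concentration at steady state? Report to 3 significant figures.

Species balance: V dC/dt = Q C_in − Q C − k V C.
At steady state: 0 = Q C_in − (Q + kV) C_ss, so C_ss = Q C_in/(Q + kV).
C_ss = 12.8·5.81/(12.8 + 0.0462·609) = 74.368/40.936 = 1.8167 mol/L.

1.82 mol/L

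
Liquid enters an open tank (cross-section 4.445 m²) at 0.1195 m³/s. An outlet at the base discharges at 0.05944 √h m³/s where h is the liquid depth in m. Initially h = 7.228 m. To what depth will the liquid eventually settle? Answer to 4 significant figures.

4.042 m

Mass balance (ρ constant): A dh/dt = Q_in − 0.05944 √h. At steady state dh/dt = 0:
Q_in = 0.05944 √h_ss ⇒ √h_ss = 0.1195/0.05944 = 2.01043.
h_ss = 2.01043² = 4.04183 m. (Since h₀ = 7.228 m > h_ss, the level will fall toward this value.)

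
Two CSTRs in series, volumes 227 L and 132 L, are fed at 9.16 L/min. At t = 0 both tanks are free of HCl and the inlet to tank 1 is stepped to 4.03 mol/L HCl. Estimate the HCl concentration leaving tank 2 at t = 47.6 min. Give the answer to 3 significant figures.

2.83 mol/L

Time constants: τᵢ = Vᵢ/Q for each well-mixed tank.
τ₁ = 227/9.16 = 24.782 min; τ₂ = 132/9.16 = 14.410 min.
Solving the cascade with C₁(0)=C₂(0)=0 gives C₂(t) = C_in[1 − (τ₁ e^(−t/τ₁) − τ₂ e^(−t/τ₂))/(τ₁ − τ₂)].
At t = 47.6: e^(−t/τ₁) = 0.14649, e^(−t/τ₂) = 0.036767.
C₂ = 4.03·[1 − (24.782·0.14649 − 14.410·0.036767)/(10.371)] = 4.03·0.70104 = 2.8252 mol/L.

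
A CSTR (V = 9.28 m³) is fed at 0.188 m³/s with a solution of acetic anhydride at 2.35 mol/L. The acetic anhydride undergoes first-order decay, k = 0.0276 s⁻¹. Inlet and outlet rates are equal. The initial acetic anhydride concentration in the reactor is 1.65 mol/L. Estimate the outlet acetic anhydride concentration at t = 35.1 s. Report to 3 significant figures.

Accumulation = in − out − consumed: V dC/dt = Q C_in − Q C − k V C.
This is linear with rate a = Q/V + k = 0.047859 s⁻¹.
C_ss = Q C_in/(Q + kV) = 0.99476 mol/L; C(t) = C_ss + (C₀ − C_ss) e^(−a t).
C(35.1) = 0.99476 + (0.65524)·e^(−0.047859·35.1) = 0.99476 + (0.65524)·0.18640 = 1.1169 mol/L.

1.12 mol/L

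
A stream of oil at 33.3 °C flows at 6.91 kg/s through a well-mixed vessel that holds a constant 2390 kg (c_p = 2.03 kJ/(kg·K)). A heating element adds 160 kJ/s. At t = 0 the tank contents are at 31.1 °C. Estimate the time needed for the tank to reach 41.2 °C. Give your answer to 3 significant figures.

M c_p dT/dt = ṁ c_p (T_in − T) + Q̇.
τ = M/ṁ = 345.88 s; T_ss = T_in + Q̇/(ṁ c_p) = 44.706 °C.
T(t) = T_ss + (T₀ − T_ss) e^(−t/τ). Set T = 41.2:
e^(−t/τ) = (41.2 − 44.706)/(31.1 − 44.706) = 0.25770
t = −345.88 · ln(0.25770) = 469.00 s.

469 s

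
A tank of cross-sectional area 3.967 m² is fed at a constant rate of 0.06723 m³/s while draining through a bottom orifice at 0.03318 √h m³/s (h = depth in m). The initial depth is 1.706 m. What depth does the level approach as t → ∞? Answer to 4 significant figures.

4.106 m

Accumulation of liquid (constant cross-section A): A dh/dt = Q_in − 0.03318 √h. At steady state dh/dt = 0:
Q_in = 0.03318 √h_ss ⇒ √h_ss = 0.06723/0.03318 = 2.02622.
h_ss = 2.02622² = 4.10557 m. (Since h₀ = 1.706 m < h_ss, the level will rise toward this value.)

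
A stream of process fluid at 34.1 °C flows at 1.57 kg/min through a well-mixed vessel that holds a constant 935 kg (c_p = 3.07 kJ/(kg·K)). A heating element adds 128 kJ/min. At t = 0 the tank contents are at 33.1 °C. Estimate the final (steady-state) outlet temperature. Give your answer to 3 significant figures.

First-law balance (no shaft work): M c_p dT/dt = ṁ c_p (T_in − T) + 128.
At steady state dT/dt = 0 ⇒ T_ss = T_in + Q̇/(ṁ c_p) = 34.1 + 128/(1.57·3.07) = 60.657 °C.

60.7 °C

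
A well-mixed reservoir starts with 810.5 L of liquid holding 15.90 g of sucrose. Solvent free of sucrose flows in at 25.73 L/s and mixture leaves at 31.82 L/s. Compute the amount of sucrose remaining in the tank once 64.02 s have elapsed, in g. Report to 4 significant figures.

0.5164 g

Total volume: dV/dt = Q_in − Q_out = -6.09000 L/s, so V(t) = 810.5 − 6.09000 t and V(64.02) = 420.618 L.
Species balance (pure solvent in): dm/dt = −Q_out · m/V(t).
Separate: dm/m = −Q_out dt/V(t) ⇒ ln(m/m₀) = −(Q_out/(Q_in−Q_out)) ln(V/V₀).
m = m₀ (V₀/V)^(Q_out/(Q_in−Q_out)) = 15.90 × (810.5/420.618)^(-5.22496) = 0.516404 g.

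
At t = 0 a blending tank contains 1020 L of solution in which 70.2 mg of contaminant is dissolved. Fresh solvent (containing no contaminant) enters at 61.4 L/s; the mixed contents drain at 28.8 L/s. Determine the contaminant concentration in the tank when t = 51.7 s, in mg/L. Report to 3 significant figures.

0.0110 mg/L

Total volume: dV/dt = Q_in − Q_out = 32.600 L/s, so V(t) = 1020 + 32.600 t and V(51.7) = 2705.4 L.
No contaminant enters, so dm/dt = −Q_out · (m/V).
dm/m = −Q_out dt/(V₀ + 32.600 t); integrating gives ln(m/m₀) = −(Q_out/(Q_in−Q_out)) ln(V/V₀).
m = m₀ (V₀/V)^(Q_out/(Q_in−Q_out)) = 70.2 × (1020/2705.4)^(0.88344) = 29.654 mg.
C = m/V = 29.654/2705.4 = 0.010961 mg/L.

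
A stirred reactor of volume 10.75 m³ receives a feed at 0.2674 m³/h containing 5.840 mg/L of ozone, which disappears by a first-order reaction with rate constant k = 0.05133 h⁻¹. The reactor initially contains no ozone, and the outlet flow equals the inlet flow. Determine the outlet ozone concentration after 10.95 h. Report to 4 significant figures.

1.079 mg/L

Species balance: V dC/dt = Q C_in − Q C − k V C.
dC/dt = (Q/V) C_in − (Q/V + k) C; effective rate a = Q/V + k = 0.0248744 + 0.05133 = 0.0762044 h⁻¹.
C_ss = Q C_in/(Q + kV) = 1.90628 mg/L; C(t) = C_ss + (C₀ − C_ss) e^(−a t).
C(10.95) = 1.90628 + (-1.90628)·e^(−0.0762044·10.95) = 1.90628 + (-1.90628)·0.434118 = 1.07873 mg/L.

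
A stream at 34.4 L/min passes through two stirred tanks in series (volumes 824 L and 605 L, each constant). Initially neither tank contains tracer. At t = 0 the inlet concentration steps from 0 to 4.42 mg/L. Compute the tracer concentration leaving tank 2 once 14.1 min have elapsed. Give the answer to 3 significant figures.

0.666 mg/L

Species balance on tank i: dCᵢ/dt = (Cᵢ₋₁ − Cᵢ)/τᵢ with τᵢ = Vᵢ/Q.
τ₁ = 824/34.4 = 23.953 min; τ₂ = 605/34.4 = 17.587 min.
Tank 1: C₁ = C_in(1 − e^(−t/τ₁)). Tank 2 (τ₁ ≠ τ₂): C₂ = C_in[1 − (τ₁ e^(−t/τ₁) − τ₂ e^(−t/τ₂))/(τ₁ − τ₂)].
At t = 14.1: e^(−t/τ₁) = 0.55508, e^(−t/τ₂) = 0.44856.
C₂ = 4.42·[1 − (23.953·0.55508 − 17.587·0.44856)/(6.3663)] = 4.42·0.15064 = 0.66583 mg/L.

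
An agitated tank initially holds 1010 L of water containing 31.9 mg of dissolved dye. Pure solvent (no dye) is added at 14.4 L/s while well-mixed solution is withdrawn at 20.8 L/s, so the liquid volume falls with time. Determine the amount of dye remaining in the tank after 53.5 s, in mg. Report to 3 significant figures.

8.31 mg

Let m(t) be the amount of dye. Volume: V(t) = V₀ + (Q_in − Q_out) t = 1010 − 6.4000 t; V(53.5) = 667.60 L.
Solute balance: dm/dt = 0 − Q_out C = −Q_out m/V(t).
Separate: dm/m = −Q_out dt/V(t) ⇒ ln(m/m₀) = −(Q_out/(Q_in−Q_out)) ln(V/V₀).
m = m₀ (V₀/V)^(Q_out/(Q_in−Q_out)) = 31.9 × (1010/667.60)^(-3.2500) = 8.3066 mg.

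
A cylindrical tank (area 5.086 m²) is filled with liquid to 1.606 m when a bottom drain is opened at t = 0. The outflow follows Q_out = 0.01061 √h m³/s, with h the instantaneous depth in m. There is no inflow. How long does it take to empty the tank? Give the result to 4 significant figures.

1215 s

With no inflow, A dh/dt = −0.01061 √h.
∫ h^(−1/2) dh = −(0.01061/A) ∫ dt, giving 2√h = 2√h₀ − (0.01061/A) t.
Tank is empty when √h = 0: t_empty = 2A√h₀/0.01061.
t_empty = 2·5.086·√1.606/0.01061 = 10.1720·1.26728/0.01061 = 1214.96 s.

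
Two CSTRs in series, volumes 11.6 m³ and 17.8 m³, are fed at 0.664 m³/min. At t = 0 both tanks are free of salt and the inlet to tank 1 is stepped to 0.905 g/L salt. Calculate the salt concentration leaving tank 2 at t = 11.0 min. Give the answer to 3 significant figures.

Each tank obeys Vᵢ dCᵢ/dt = Q(Cᵢ₋₁ − Cᵢ), so τᵢ = Vᵢ/Q.
τ₁ = 11.6/0.664 = 17.470 min; τ₂ = 17.8/0.664 = 26.807 min.
Solving the cascade with C₁(0)=C₂(0)=0 gives C₂(t) = C_in[1 − (τ₁ e^(−t/τ₁) − τ₂ e^(−t/τ₂))/(τ₁ − τ₂)].
At t = 11.0: e^(−t/τ₁) = 0.53278, e^(−t/τ₂) = 0.66343.
C₂ = 0.905·[1 − (17.470·0.53278 − 26.807·0.66343)/(-9.3373)] = 0.905·0.092129 = 0.083377 g/L.

0.0834 g/L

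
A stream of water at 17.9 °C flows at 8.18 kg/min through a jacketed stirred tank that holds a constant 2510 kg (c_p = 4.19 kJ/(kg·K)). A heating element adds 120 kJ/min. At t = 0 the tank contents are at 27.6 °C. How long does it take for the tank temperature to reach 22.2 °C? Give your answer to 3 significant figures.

629 min

M c_p dT/dt = ṁ c_p (T_in − T) + Q̇.
τ = M/ṁ = 306.85 min; T_ss = T_in + Q̇/(ṁ c_p) = 21.401 °C.
T(t) = T_ss + (T₀ − T_ss) e^(−t/τ). Set T = 22.2:
e^(−t/τ) = (22.2 − 21.401)/(27.6 − 21.401) = 0.12887
t = −306.85 · ln(0.12887) = 628.72 min.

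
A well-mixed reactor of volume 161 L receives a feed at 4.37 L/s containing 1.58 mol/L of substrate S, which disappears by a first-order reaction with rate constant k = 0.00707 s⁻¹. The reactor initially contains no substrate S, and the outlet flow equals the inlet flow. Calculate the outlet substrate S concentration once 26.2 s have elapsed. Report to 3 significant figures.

V dC/dt = Q(C_in − C) − k V C.
dC/dt = (Q/V) C_in − (Q/V + k) C; effective rate a = Q/V + k = 0.027143 + 0.00707 = 0.034213 s⁻¹.
C_ss = Q C_in/(Q + kV) = 1.2535 mol/L; C(t) = C_ss + (C₀ − C_ss) e^(−a t).
C(26.2) = 1.2535 + (-1.2535)·e^(−0.034213·26.2) = 1.2535 + (-1.2535)·0.40805 = 0.74201 mol/L.

0.742 mol/L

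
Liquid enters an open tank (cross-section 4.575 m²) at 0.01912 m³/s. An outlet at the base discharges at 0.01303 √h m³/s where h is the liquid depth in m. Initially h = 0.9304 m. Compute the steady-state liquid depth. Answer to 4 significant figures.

2.153 m

A dh/dt = Q_in − 0.01303 √h. Steady state requires inflow = outflow:
Q_in = 0.01303 √h_ss ⇒ √h_ss = 0.01912/0.01303 = 1.46738.
h_ss = 1.46738² = 2.15321 m. (Since h₀ = 0.9304 m < h_ss, the level will rise toward this value.)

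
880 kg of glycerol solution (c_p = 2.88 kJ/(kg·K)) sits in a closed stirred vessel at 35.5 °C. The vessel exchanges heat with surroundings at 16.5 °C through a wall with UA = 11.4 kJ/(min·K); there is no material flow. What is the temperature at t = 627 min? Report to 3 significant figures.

Energy balance: M c_p dT/dt = −UA(T − T_amb).
dT/dt = (T_ss − T)/τ with T_ss = T_amb = 16.500 °C, τ = M c_p/UA = 880·2.88/11.4 = 222.32 min.
Integrating: T(t) = T_ss + (T₀ − T_ss) e^(−t/τ).
T(627) = 16.500 + (19.000)·0.059587 = 17.632 °C.

17.6 °C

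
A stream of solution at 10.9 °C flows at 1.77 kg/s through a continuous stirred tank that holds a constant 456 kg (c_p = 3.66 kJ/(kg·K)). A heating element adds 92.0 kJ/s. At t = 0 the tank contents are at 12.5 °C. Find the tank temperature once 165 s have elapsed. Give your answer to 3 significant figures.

M c_p dT/dt = ṁ c_p (T_in − T) + Q̇.
τ = M/ṁ = 257.63 s; T_ss = T_in + Q̇/(ṁ c_p) = 10.9 + 92.0/(1.77·3.66) = 25.101 °C.
Solution: T(t) = T_ss + (T₀ − T_ss) e^(−t/τ).
T(165) = 25.101 + (-12.601)·e^(−165/257.63) = 25.101 + (-12.601)·0.52705 = 18.460 °C.

18.5 °C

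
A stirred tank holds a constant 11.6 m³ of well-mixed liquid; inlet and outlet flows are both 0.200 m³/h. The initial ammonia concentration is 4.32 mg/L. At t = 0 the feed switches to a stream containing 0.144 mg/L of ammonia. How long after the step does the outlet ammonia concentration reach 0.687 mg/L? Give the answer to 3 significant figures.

Species balance: V dC/dt = Q(C_in − C) ⇒ τ = V/Q = 58.000 h.
C(t) = C_in + (C₀ − C_in) e^(−t/τ). Set C = 0.687 and solve for t:
e^(−t/τ) = (C − C_in)/(C₀ − C_in) = (0.687 − 0.144)/(4.32 − 0.144) = 0.13003
t = −τ ln(…) = 58.000 × 2.0400 = 118.32 h.

118 h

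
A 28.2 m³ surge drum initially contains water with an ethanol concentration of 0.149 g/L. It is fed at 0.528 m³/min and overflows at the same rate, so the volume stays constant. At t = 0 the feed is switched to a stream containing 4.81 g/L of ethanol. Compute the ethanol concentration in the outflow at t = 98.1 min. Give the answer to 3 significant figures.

Species balance on the tank: V dC/dt = Q(C_in − C).
Time constant τ = V/Q = 28.2/0.528 = 53.409 min.
Solution: C(t) = C_in + (C₀ − C_in) e^(−t/τ).
C(98.1) = 4.81 + (0.149 − 4.81)·e^(−98.1/53.409) = 4.81 + (-4.6610)·0.15933 = 4.0674 g/L.

4.07 g/L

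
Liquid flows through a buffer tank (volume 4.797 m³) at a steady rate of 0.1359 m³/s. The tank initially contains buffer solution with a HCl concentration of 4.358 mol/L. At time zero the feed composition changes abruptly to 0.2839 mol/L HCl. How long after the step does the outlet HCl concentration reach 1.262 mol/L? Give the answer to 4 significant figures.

50.36 s

Mass balance on the solute (V constant): V dC/dt = Q(C_in − C), so τ = V/Q = 35.2980 s.
C(t) = C_in + (C₀ − C_in) e^(−t/τ). Set C = 1.262 and solve for t:
e^(−t/τ) = (C − C_in)/(C₀ − C_in) = (1.262 − 0.2839)/(4.358 − 0.2839) = 0.240078
t = −τ ln(…) = 35.2980 × 1.42679 = 50.3630 s.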